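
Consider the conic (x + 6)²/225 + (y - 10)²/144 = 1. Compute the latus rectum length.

Center (-6, 10). The larger denominator 225 sits under the x-term, so the major axis is horizontal; a² = 225, b² = 144.
Latus rectum length = 2b²/a = 2·144/15 = 96/5.

96/5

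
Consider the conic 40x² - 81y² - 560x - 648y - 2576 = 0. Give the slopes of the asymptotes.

2√10/9 and -2√10/9

Collect terms: 40(x² - 14x) -81(y² + 8y) = 2576
Complete the square: 40(x - 7)² -81(y + 4)² = 2576 + 1960 - 1296 = 3240
Divide by 3240: (x - 7)²/81 - (y + 4)²/40 = 1
Hyperbola, center (7, -4), transverse axis horizontal; a² = 81, b² = 40.
For a horizontal hyperbola the asymptotes have slope ±b/a.
Here that is ±2√10/9.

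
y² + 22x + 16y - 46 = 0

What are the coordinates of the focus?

Only y is squared. Complete the square in y: (y + 8)² = -22(x - 5).
Vertex (5, -8); 4p = -22 so p = -11/2. Opens left.
Focus is p units from the vertex along the axis: (h + p, k).

(-1/2, -8)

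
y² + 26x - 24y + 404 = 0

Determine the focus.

(-33/2, 12)

Only y is squared. Complete the square in y: (y - 12)² = -26(x + 10).
Vertex (-10, 12); 4p = -26 so p = -13/2. Opens left.
Focus is p units from the vertex along the axis: (h + p, k).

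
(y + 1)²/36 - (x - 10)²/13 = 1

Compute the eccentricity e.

e = 7/6

Center (10, -1). The positive term is the y-term, so the transverse axis is vertical; a² = 36, b² = 13.
c² = a² + b² = 49, so c = 7.
e = c/a = 7/6.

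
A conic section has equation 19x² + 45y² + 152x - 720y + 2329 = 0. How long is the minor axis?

Collect terms: 19(x² + 8x) + 45(y² - 16y) = -2329
Completing the square gives 19(x + 4)² + 45(y - 8)² = -2329 + 304 + 2880 = 855.
Divide through by 855 to get (x + 4)²/45 + (y - 8)²/19 = 1.
Ellipse, center (-4, 8), major axis horizontal; a² = 45, b² = 19.
b² = 19 so b = √19; the minor axis has length 2b = 2√19.

2√19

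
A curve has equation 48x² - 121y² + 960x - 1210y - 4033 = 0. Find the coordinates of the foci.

Group the x- and y-terms: 48(x² + 20x) -121(y² + 10y) = 4033
Complete the square in x and y: 48(x + 10)² -121(y + 5)² = 4033 + 4800 - 3025 = 5808
Dividing both sides by 5808: (x + 10)²/121 - (y + 5)²/48 = 1
Hyperbola, center (-10, -5), transverse axis horizontal; a² = 121, b² = 48.
c² = a² + b² = 121 + 48 = 169, so c = 13.
Foci lie on the horizontal axis through the center: (h ± c, k).

(-23, -5) and (3, -5)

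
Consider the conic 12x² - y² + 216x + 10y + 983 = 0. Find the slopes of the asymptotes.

2√3 and -2√3

Collect terms: 12(x² + 18x) -(y² - 10y) = -983
Completing the square gives 12(x + 9)² -(y - 5)² = -983 + 972 - 25 = -36.
Divide through by -36 to get (y - 5)²/36 - (x + 9)²/3 = 1.
Hyperbola, center (-9, 5), transverse axis vertical; a² = 36, b² = 3.
For a vertical hyperbola the asymptotes have slope ±a/b.
Here that is ±6/√3 = ±2√3.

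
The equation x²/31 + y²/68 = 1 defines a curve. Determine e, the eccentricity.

Center (0, 0). The larger denominator 68 sits under the y-term, so the major axis is vertical; a² = 68, b² = 31.
c² = a² - b² = 37, so c = √37.
e = c/a = √37/2√17 = √629/34.

e = √629/34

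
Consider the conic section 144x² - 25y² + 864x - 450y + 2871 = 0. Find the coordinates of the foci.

Rearranging, 144(x² + 6x) -25(y² + 18y) = -2871.
Complete the square in x and y: 144(x + 3)² -25(y + 9)² = -2871 + 1296 - 2025 = -3600
Divide by -3600: (y + 9)²/144 - (x + 3)²/25 = 1
Hyperbola, center (-3, -9), transverse axis vertical; a² = 144, b² = 25.
c² = a² + b² = 144 + 25 = 169, so c = 13.
Foci lie on the vertical axis through the center: (h, k ± c).

(-3, -22) and (-3, 4)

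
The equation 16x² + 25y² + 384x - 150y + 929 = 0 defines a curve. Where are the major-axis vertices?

Group: 16(x² + 24x) + 25(y² - 6y) = -929
Complete the square: 16(x + 12)² + 25(y - 3)² = -929 + 2304 + 225 = 1600
Divide through by 1600 to get (x + 12)²/100 + (y - 3)²/64 = 1.
Ellipse, center (-12, 3), major axis horizontal; a² = 100, b² = 64.
a = 10. Vertices at (h ± a, k).

(-22, 3) and (-2, 3)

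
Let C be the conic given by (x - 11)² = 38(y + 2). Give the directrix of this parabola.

y = -23/2

Vertex (11, -2); 4p = 38 so p = 19/2. Opens up.
Directrix is the horizontal line y = k − p = -2 − (19/2) = -23/2.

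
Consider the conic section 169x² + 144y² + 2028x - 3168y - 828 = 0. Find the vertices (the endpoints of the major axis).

(-6, -2) and (-6, 24)

Rearranging, 169(x² + 12x) + 144(y² - 22y) = 828.
169(x + 6)² + 144(y - 11)² = 828 + 6084 + 17424 = 24336
Divide by 24336: (x + 6)²/144 + (y - 11)²/169 = 1
Ellipse, center (-6, 11), major axis vertical; a² = 169, b² = 144.
a = 13. Vertices at (h, k ± a).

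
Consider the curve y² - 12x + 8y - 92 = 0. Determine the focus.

(-6, -4)

Only y is squared. Complete the square in y: (y + 4)² = 12(x + 9).
Vertex (-9, -4); 4p = 12 so p = 3. Opens right.
Focus is p units from the vertex along the axis: (h + p, k).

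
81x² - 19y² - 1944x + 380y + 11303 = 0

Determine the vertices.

(12, 1) and (12, 19)

81(x² - 24x) -19(y² - 20y) = -11303
81(x - 12)² -19(y - 10)² = -11303 + 11664 - 1900 = -1539
Divide by -1539: (y - 10)²/81 - (x - 12)²/19 = 1
Hyperbola, center (12, 10), transverse axis vertical; a² = 81, b² = 19.
a = 9. Vertices at (h, k ± a).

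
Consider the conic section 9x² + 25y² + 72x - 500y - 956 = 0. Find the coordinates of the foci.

(-20, 10) and (12, 10)

Group: 9(x² + 8x) + 25(y² - 20y) = 956
Completing the square gives 9(x + 4)² + 25(y - 10)² = 956 + 144 + 2500 = 3600.
Divide through by 3600 to get (x + 4)²/400 + (y - 10)²/144 = 1.
Ellipse, center (-4, 10), major axis horizontal; a² = 400, b² = 144.
c² = a² - b² = 400 - 144 = 256, so c = 16.
Foci lie on the horizontal axis through the center: (h ± c, k).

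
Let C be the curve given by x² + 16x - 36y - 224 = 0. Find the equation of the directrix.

y = -17

Only x is squared. Complete the square in x: (x + 8)² = 36(y + 8).
Vertex (-8, -8); 4p = 36 so p = 9. Opens up.
Directrix is the horizontal line y = k − p = -8 − (9) = -17.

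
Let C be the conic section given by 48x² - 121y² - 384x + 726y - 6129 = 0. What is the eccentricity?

Collect terms: 48(x² - 8x) -121(y² - 6y) = 6129
Complete the square in x and y: 48(x - 4)² -121(y - 3)² = 6129 + 768 - 1089 = 5808
Divide by 5808: (x - 4)²/121 - (y - 3)²/48 = 1
Hyperbola, center (4, 3), transverse axis horizontal; a² = 121, b² = 48.
c² = a² + b² = 169, so c = 13.
e = c/a = 13/11.

e = 13/11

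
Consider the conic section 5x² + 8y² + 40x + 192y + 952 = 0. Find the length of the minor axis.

2√35

Group: 5(x² + 8x) + 8(y² + 24y) = -952
5(x + 4)² + 8(y + 12)² = -952 + 80 + 1152 = 280
Dividing both sides by 280: (x + 4)²/56 + (y + 12)²/35 = 1
Ellipse, center (-4, -12), major axis horizontal; a² = 56, b² = 35.
b² = 35 so b = √35; the minor axis has length 2b = 2√35.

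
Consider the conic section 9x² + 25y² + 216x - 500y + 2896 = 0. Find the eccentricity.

e = 4/5

Rearranging, 9(x² + 24x) + 25(y² - 20y) = -2896.
9(x + 12)² + 25(y - 10)² = -2896 + 1296 + 2500 = 900
Dividing both sides by 900: (x + 12)²/100 + (y - 10)²/36 = 1
Ellipse, center (-12, 10), major axis horizontal; a² = 100, b² = 36.
c² = a² - b² = 64, so c = 8.
e = c/a = 8/10 = 4/5.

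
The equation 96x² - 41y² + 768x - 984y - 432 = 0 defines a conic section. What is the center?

96(x² + 8x) -41(y² + 24y) = 432
Completing the square gives 96(x + 4)² -41(y + 12)² = 432 + 1536 - 5904 = -3936.
Divide through by -3936 to get (y + 12)²/96 - (x + 4)²/41 = 1.
Hyperbola with center (-4, -12).

(-4, -12)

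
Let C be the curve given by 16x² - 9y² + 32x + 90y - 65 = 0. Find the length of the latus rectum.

9/2

Rearranging, 16(x² + 2x) -9(y² - 10y) = 65.
Complete the square in x and y: 16(x + 1)² -9(y - 5)² = 65 + 16 - 225 = -144
Divide by -144: (y - 5)²/16 - (x + 1)²/9 = 1
Hyperbola, center (-1, 5), transverse axis vertical; a² = 16, b² = 9.
Latus rectum length = 2b²/a = 2·9/4 = 9/2.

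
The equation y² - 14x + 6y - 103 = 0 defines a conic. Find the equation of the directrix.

x = -23/2

Only y is squared. Complete the square in y: (y + 3)² = 14(x + 8).
Vertex (-8, -3); 4p = 14 so p = 7/2. Opens right.
Directrix is the vertical line x = h − p = -8 − (7/2) = -23/2.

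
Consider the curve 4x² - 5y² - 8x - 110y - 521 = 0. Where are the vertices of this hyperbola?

Collect terms: 4(x² - 2x) -5(y² + 22y) = 521
Completing the square gives 4(x - 1)² -5(y + 11)² = 521 + 4 - 605 = -80.
Divide by -80: (y + 11)²/16 - (x - 1)²/20 = 1
Hyperbola, center (1, -11), transverse axis vertical; a² = 16, b² = 20.
a = 4. Vertices at (h, k ± a).

(1, -15) and (1, -7)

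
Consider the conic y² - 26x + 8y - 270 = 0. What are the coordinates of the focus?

Only y is squared. Complete the square in y: (y + 4)² = 26(x + 11).
Vertex (-11, -4); 4p = 26 so p = 13/2. Opens right.
Focus is p units from the vertex along the axis: (h + p, k).

(-9/2, -4)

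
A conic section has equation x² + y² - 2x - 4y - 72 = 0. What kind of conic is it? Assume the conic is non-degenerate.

circle

No xy term. Coefficients of x² and y² are A = 1, C = 1.
A = C (same sign) ⇒ circle.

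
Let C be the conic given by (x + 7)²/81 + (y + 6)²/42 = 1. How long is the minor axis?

2√42

Center (-7, -6). The larger denominator 81 sits under the x-term, so the major axis is horizontal; a² = 81, b² = 42.
b² = 42 so b = √42; the minor axis has length 2b = 2√42.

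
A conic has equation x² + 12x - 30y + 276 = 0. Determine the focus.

Only x is squared. Complete the square in x: (x + 6)² = 30(y - 8).
Vertex (-6, 8); 4p = 30 so p = 15/2. Opens up.
Focus is p units from the vertex along the axis: (h, k + p).

(-6, 31/2)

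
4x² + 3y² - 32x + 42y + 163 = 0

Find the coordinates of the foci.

(4, -9) and (4, -5)

4(x² - 8x) + 3(y² + 14y) = -163
4(x - 4)² + 3(y + 7)² = -163 + 64 + 147 = 48
Divide by 48: (x - 4)²/12 + (y + 7)²/16 = 1
Ellipse, center (4, -7), major axis vertical; a² = 16, b² = 12.
c² = a² - b² = 16 - 12 = 4, so c = 2.
Foci lie on the vertical axis through the center: (h, k ± c).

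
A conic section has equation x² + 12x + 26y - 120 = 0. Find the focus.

Only x is squared. Complete the square in x: (x + 6)² = -26(y - 6).
Vertex (-6, 6); 4p = -26 so p = -13/2. Opens down.
Focus is p units from the vertex along the axis: (h, k + p).

(-6, -1/2)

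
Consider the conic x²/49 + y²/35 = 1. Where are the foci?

(0 - √14, 0) and (0 + √14, 0)

Center (0, 0). The larger denominator 49 sits under the x-term, so the major axis is horizontal; a² = 49, b² = 35.
c² = a² - b² = 49 - 35 = 14, so c = √14.
Foci lie on the horizontal axis through the center: (h ± c, k).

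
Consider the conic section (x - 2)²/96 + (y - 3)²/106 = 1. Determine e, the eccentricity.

Center (2, 3). The larger denominator 106 sits under the y-term, so the major axis is vertical; a² = 106, b² = 96.
c² = a² - b² = 10, so c = √10.
e = c/a = √10/√106 = √265/53.

e = √265/53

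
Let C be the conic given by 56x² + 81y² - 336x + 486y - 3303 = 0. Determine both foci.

Group the x- and y-terms: 56(x² - 6x) + 81(y² + 6y) = 3303
Complete the square in x and y: 56(x - 3)² + 81(y + 3)² = 3303 + 504 + 729 = 4536
Divide by 4536: (x - 3)²/81 + (y + 3)²/56 = 1
Ellipse, center (3, -3), major axis horizontal; a² = 81, b² = 56.
c² = a² - b² = 81 - 56 = 25, so c = 5.
Foci lie on the horizontal axis through the center: (h ± c, k).

(-2, -3) and (8, -3)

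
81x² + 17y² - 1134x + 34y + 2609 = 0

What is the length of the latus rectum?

34/9

Group: 81(x² - 14x) + 17(y² + 2y) = -2609
81(x - 7)² + 17(y + 1)² = -2609 + 3969 + 17 = 1377
Dividing both sides by 1377: (x - 7)²/17 + (y + 1)²/81 = 1
Ellipse, center (7, -1), major axis vertical; a² = 81, b² = 17.
Latus rectum length = 2b²/a = 2·17/9 = 34/9.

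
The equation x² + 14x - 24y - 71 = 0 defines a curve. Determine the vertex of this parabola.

(-7, -5)

Only x is squared. Complete the square in x: (x + 7)² = 24(y + 5).
Vertex (-7, -5); 4p = 24 so p = 6. Opens up.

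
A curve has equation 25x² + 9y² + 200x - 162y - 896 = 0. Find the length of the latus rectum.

54/5

Rearranging, 25(x² + 8x) + 9(y² - 18y) = 896.
Complete the square in x and y: 25(x + 4)² + 9(y - 9)² = 896 + 400 + 729 = 2025
Divide through by 2025 to get (x + 4)²/81 + (y - 9)²/225 = 1.
Ellipse, center (-4, 9), major axis vertical; a² = 225, b² = 81.
Latus rectum length = 2b²/a = 2·81/15 = 54/5.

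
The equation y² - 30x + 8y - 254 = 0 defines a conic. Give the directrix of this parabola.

Only y is squared. Complete the square in y: (y + 4)² = 30(x + 9).
Vertex (-9, -4); 4p = 30 so p = 15/2. Opens right.
Directrix is the vertical line x = h − p = -9 − (15/2) = -33/2.

x = -33/2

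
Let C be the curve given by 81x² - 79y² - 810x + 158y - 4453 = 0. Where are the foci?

(5 - 4√10, 1) and (5 + 4√10, 1)

Group the x- and y-terms: 81(x² - 10x) -79(y² - 2y) = 4453
81(x - 5)² -79(y - 1)² = 4453 + 2025 - 79 = 6399
Dividing both sides by 6399: (x - 5)²/79 - (y - 1)²/81 = 1
Hyperbola, center (5, 1), transverse axis horizontal; a² = 79, b² = 81.
c² = a² + b² = 79 + 81 = 160, so c = 4√10.
Foci lie on the horizontal axis through the center: (h ± c, k).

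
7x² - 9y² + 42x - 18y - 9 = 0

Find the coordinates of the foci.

Collect terms: 7(x² + 6x) -9(y² + 2y) = 9
7(x + 3)² -9(y + 1)² = 9 + 63 - 9 = 63
Dividing both sides by 63: (x + 3)²/9 - (y + 1)²/7 = 1
Hyperbola, center (-3, -1), transverse axis horizontal; a² = 9, b² = 7.
c² = a² + b² = 9 + 7 = 16, so c = 4.
Foci lie on the horizontal axis through the center: (h ± c, k).

(-7, -1) and (1, -1)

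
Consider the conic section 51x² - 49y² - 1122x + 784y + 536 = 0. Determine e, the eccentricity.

e = 10/7

Group the x- and y-terms: 51(x² - 22x) -49(y² - 16y) = -536
Complete the square: 51(x - 11)² -49(y - 8)² = -536 + 6171 - 3136 = 2499
Dividing both sides by 2499: (x - 11)²/49 - (y - 8)²/51 = 1
Hyperbola, center (11, 8), transverse axis horizontal; a² = 49, b² = 51.
c² = a² + b² = 100, so c = 10.
e = c/a = 10/7.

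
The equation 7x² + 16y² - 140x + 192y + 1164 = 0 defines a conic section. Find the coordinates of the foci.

(7, -6) and (13, -6)

Group: 7(x² - 20x) + 16(y² + 12y) = -1164
Complete the square in x and y: 7(x - 10)² + 16(y + 6)² = -1164 + 700 + 576 = 112
Divide by 112: (x - 10)²/16 + (y + 6)²/7 = 1
Ellipse, center (10, -6), major axis horizontal; a² = 16, b² = 7.
c² = a² - b² = 16 - 7 = 9, so c = 3.
Foci lie on the horizontal axis through the center: (h ± c, k).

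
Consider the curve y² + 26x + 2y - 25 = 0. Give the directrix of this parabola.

Only y is squared. Complete the square in y: (y + 1)² = -26(x - 1).
Vertex (1, -1); 4p = -26 so p = -13/2. Opens left.
Directrix is the vertical line x = h − p = 1 − (-13/2) = 15/2.

x = 15/2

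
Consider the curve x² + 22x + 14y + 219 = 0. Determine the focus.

Only x is squared. Complete the square in x: (x + 11)² = -14(y + 7).
Vertex (-11, -7); 4p = -14 so p = -7/2. Opens down.
Focus is p units from the vertex along the axis: (h, k + p).

(-11, -21/2)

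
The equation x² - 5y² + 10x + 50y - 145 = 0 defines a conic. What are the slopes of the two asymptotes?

√5/5 and -√5/5

Rearranging, (x² + 10x) -5(y² - 10y) = 145.
Complete the square: (x + 5)² -5(y - 5)² = 145 + 25 - 125 = 45
Divide by 45: (x + 5)²/45 - (y - 5)²/9 = 1
Hyperbola, center (-5, 5), transverse axis horizontal; a² = 45, b² = 9.
For a horizontal hyperbola the asymptotes have slope ±b/a.
Here that is ±3/3√5 = ±√5/5.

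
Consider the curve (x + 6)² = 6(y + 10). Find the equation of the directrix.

y = -23/2

Vertex (-6, -10); 4p = 6 so p = 3/2. Opens up.
Directrix is the horizontal line y = k − p = -10 − (3/2) = -23/2.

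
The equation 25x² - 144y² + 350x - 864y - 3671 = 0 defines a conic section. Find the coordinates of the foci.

Rearranging, 25(x² + 14x) -144(y² + 6y) = 3671.
Complete the square in x and y: 25(x + 7)² -144(y + 3)² = 3671 + 1225 - 1296 = 3600
Dividing both sides by 3600: (x + 7)²/144 - (y + 3)²/25 = 1
Hyperbola, center (-7, -3), transverse axis horizontal; a² = 144, b² = 25.
c² = a² + b² = 144 + 25 = 169, so c = 13.
Foci lie on the horizontal axis through the center: (h ± c, k).

(-20, -3) and (6, -3)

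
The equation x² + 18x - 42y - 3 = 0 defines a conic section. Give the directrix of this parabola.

Only x is squared. Complete the square in x: (x + 9)² = 42(y + 2).
Vertex (-9, -2); 4p = 42 so p = 21/2. Opens up.
Directrix is the horizontal line y = k − p = -2 − (21/2) = -25/2.

y = -25/2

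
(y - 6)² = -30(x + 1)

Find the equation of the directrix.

x = 13/2

Vertex (-1, 6); 4p = -30 so p = -15/2. Opens left.
Directrix is the vertical line x = h − p = -1 − (-15/2) = 13/2.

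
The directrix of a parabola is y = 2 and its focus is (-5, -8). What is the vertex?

(-5, -3)

The vertex is the midpoint between the focus and the directrix along the axis of symmetry.
Axis is vertical (directrix is horizontal). Vertex y-coordinate = (-8 + 2)/2 = -3; x-coordinate = -5.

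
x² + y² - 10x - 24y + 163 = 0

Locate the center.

(5, 12)

Collect terms: (x² - 10x) + (y² - 24y) = -163
Complete the square: (x - 5)² + (y - 12)² = -163 + 25 + 144 = 6
So (x - 5)² + (y - 12)² = 6.
Circle centered at (5, 12) with r² = 6.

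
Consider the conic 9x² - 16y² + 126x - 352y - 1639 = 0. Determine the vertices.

(-11, -11) and (-3, -11)

Rearranging, 9(x² + 14x) -16(y² + 22y) = 1639.
9(x + 7)² -16(y + 11)² = 1639 + 441 - 1936 = 144
Divide through by 144 to get (x + 7)²/16 - (y + 11)²/9 = 1.
Hyperbola, center (-7, -11), transverse axis horizontal; a² = 16, b² = 9.
a = 4. Vertices at (h ± a, k).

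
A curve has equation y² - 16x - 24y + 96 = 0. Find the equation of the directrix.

x = -7

Only y is squared. Complete the square in y: (y - 12)² = 16(x + 3).
Vertex (-3, 12); 4p = 16 so p = 4. Opens right.
Directrix is the vertical line x = h − p = -3 − (4) = -7.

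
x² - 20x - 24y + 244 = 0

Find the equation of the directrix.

y = 0

Only x is squared. Complete the square in x: (x - 10)² = 24(y - 6).
Vertex (10, 6); 4p = 24 so p = 6. Opens up.
Directrix is the horizontal line y = k − p = 6 − (6) = 0.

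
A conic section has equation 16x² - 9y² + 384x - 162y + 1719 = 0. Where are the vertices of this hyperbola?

(-12, -13) and (-12, -5)

Rearranging, 16(x² + 24x) -9(y² + 18y) = -1719.
16(x + 12)² -9(y + 9)² = -1719 + 2304 - 729 = -144
Divide through by -144 to get (y + 9)²/16 - (x + 12)²/9 = 1.
Hyperbola, center (-12, -9), transverse axis vertical; a² = 16, b² = 9.
a = 4. Vertices at (h, k ± a).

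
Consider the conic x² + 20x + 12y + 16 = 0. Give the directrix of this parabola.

Only x is squared. Complete the square in x: (x + 10)² = -12(y - 7).
Vertex (-10, 7); 4p = -12 so p = -3. Opens down.
Directrix is the horizontal line y = k − p = 7 − (-3) = 10.

y = 10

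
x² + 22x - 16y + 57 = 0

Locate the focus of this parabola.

Only x is squared. Complete the square in x: (x + 11)² = 16(y + 4).
Vertex (-11, -4); 4p = 16 so p = 4. Opens up.
Focus is p units from the vertex along the axis: (h, k + p).

(-11, 0)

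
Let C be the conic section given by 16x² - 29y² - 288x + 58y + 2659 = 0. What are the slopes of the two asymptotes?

Group: 16(x² - 18x) -29(y² - 2y) = -2659
Complete the square: 16(x - 9)² -29(y - 1)² = -2659 + 1296 - 29 = -1392
Divide by -1392: (y - 1)²/48 - (x - 9)²/87 = 1
Hyperbola, center (9, 1), transverse axis vertical; a² = 48, b² = 87.
For a vertical hyperbola the asymptotes have slope ±a/b.
Here that is ±4√3/√87 = ±4√29/29.

4√29/29 and -4√29/29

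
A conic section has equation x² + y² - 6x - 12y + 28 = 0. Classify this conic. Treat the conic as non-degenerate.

circle

No xy term. Coefficients of x² and y² are A = 1, C = 1.
A = C (same sign) ⇒ circle.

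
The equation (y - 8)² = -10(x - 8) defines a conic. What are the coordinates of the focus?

Vertex (8, 8); 4p = -10 so p = -5/2. Opens left.
Focus is p units from the vertex along the axis: (h + p, k).

(11/2, 8)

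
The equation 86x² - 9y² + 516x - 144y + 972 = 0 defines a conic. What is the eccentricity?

e = √8170/86

Group the x- and y-terms: 86(x² + 6x) -9(y² + 16y) = -972
Complete the square in x and y: 86(x + 3)² -9(y + 8)² = -972 + 774 - 576 = -774
Divide through by -774 to get (y + 8)²/86 - (x + 3)²/9 = 1.
Hyperbola, center (-3, -8), transverse axis vertical; a² = 86, b² = 9.
c² = a² + b² = 95, so c = √95.
e = c/a = √95/√86 = √8170/86.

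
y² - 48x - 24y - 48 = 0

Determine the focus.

(8, 12)

Only y is squared. Complete the square in y: (y - 12)² = 48(x + 4).
Vertex (-4, 12); 4p = 48 so p = 12. Opens right.
Focus is p units from the vertex along the axis: (h + p, k).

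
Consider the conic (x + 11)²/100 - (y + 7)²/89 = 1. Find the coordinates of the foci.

(-11 - 3√21, -7) and (-11 + 3√21, -7)

Center (-11, -7). The positive term is the x-term, so the transverse axis is horizontal; a² = 100, b² = 89.
c² = a² + b² = 100 + 89 = 189, so c = 3√21.
Foci lie on the horizontal axis through the center: (h ± c, k).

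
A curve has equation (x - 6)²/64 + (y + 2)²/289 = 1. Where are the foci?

Center (6, -2). The larger denominator 289 sits under the y-term, so the major axis is vertical; a² = 289, b² = 64.
c² = a² - b² = 289 - 64 = 225, so c = 15.
Foci lie on the vertical axis through the center: (h, k ± c).

(6, -17) and (6, 13)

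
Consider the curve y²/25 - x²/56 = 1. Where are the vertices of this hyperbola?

(0, -5) and (0, 5)

Center (0, 0). The positive term is the y-term, so the transverse axis is vertical; a² = 25, b² = 56.
a = 5. Vertices at (h, k ± a).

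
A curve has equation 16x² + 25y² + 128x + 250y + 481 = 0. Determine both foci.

Rearranging, 16(x² + 8x) + 25(y² + 10y) = -481.
Complete the square in x and y: 16(x + 4)² + 25(y + 5)² = -481 + 256 + 625 = 400
Dividing both sides by 400: (x + 4)²/25 + (y + 5)²/16 = 1
Ellipse, center (-4, -5), major axis horizontal; a² = 25, b² = 16.
c² = a² - b² = 25 - 16 = 9, so c = 3.
Foci lie on the horizontal axis through the center: (h ± c, k).

(-7, -5) and (-1, -5)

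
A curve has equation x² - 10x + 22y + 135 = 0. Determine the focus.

(5, -21/2)

Only x is squared. Complete the square in x: (x - 5)² = -22(y + 5).
Vertex (5, -5); 4p = -22 so p = -11/2. Opens down.
Focus is p units from the vertex along the axis: (h, k + p).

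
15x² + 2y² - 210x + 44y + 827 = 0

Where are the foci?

(7, -11 - √65) and (7, -11 + √65)

Rearranging, 15(x² - 14x) + 2(y² + 22y) = -827.
Complete the square in x and y: 15(x - 7)² + 2(y + 11)² = -827 + 735 + 242 = 150
Divide through by 150 to get (x - 7)²/10 + (y + 11)²/75 = 1.
Ellipse, center (7, -11), major axis vertical; a² = 75, b² = 10.
c² = a² - b² = 75 - 10 = 65, so c = √65.
Foci lie on the vertical axis through the center: (h, k ± c).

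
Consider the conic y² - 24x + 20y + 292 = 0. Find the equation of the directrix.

Only y is squared. Complete the square in y: (y + 10)² = 24(x - 8).
Vertex (8, -10); 4p = 24 so p = 6. Opens right.
Directrix is the vertical line x = h − p = 8 − (6) = 2.

x = 2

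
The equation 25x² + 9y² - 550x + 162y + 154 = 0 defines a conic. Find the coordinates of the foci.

(11, -25) and (11, 7)

Rearranging, 25(x² - 22x) + 9(y² + 18y) = -154.
25(x - 11)² + 9(y + 9)² = -154 + 3025 + 729 = 3600
Divide through by 3600 to get (x - 11)²/144 + (y + 9)²/400 = 1.
Ellipse, center (11, -9), major axis vertical; a² = 400, b² = 144.
c² = a² - b² = 400 - 144 = 256, so c = 16.
Foci lie on the vertical axis through the center: (h, k ± c).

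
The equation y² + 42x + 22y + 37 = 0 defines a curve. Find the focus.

Only y is squared. Complete the square in y: (y + 11)² = -42(x - 2).
Vertex (2, -11); 4p = -42 so p = -21/2. Opens left.
Focus is p units from the vertex along the axis: (h + p, k).

(-17/2, -11)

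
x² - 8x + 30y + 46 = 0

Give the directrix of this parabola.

Only x is squared. Complete the square in x: (x - 4)² = -30(y + 1).
Vertex (4, -1); 4p = -30 so p = -15/2. Opens down.
Directrix is the horizontal line y = k − p = -1 − (-15/2) = 13/2.

y = 13/2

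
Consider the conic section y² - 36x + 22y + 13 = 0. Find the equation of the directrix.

x = -12

Only y is squared. Complete the square in y: (y + 11)² = 36(x + 3).
Vertex (-3, -11); 4p = 36 so p = 9. Opens right.
Directrix is the vertical line x = h − p = -3 − (9) = -12.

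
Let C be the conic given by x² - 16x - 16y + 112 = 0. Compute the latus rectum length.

16

Only x is squared. Complete the square in x: (x - 8)² = 16(y - 3).
Vertex (8, 3); 4p = 16 so p = 4. Opens up.
Latus rectum length = |4p| = 16.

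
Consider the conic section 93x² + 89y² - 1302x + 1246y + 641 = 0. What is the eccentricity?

e = 2√93/93

Group the x- and y-terms: 93(x² - 14x) + 89(y² + 14y) = -641
Completing the square gives 93(x - 7)² + 89(y + 7)² = -641 + 4557 + 4361 = 8277.
Dividing both sides by 8277: (x - 7)²/89 + (y + 7)²/93 = 1
Ellipse, center (7, -7), major axis vertical; a² = 93, b² = 89.
c² = a² - b² = 4, so c = 2.
e = c/a = 2/√93 = 2√93/93.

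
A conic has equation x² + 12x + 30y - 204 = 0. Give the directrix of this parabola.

Only x is squared. Complete the square in x: (x + 6)² = -30(y - 8).
Vertex (-6, 8); 4p = -30 so p = -15/2. Opens down.
Directrix is the horizontal line y = k − p = 8 − (-15/2) = 31/2.

y = 31/2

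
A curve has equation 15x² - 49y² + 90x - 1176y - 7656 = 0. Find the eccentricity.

Group: 15(x² + 6x) -49(y² + 24y) = 7656
Completing the square gives 15(x + 3)² -49(y + 12)² = 7656 + 135 - 7056 = 735.
Divide by 735: (x + 3)²/49 - (y + 12)²/15 = 1
Hyperbola, center (-3, -12), transverse axis horizontal; a² = 49, b² = 15.
c² = a² + b² = 64, so c = 8.
e = c/a = 8/7.

e = 8/7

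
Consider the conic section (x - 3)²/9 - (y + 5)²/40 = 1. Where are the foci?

Center (3, -5). The positive term is the x-term, so the transverse axis is horizontal; a² = 9, b² = 40.
c² = a² + b² = 9 + 40 = 49, so c = 7.
Foci lie on the horizontal axis through the center: (h ± c, k).

(-4, -5) and (10, -5)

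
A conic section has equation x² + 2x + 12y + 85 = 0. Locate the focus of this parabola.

Only x is squared. Complete the square in x: (x + 1)² = -12(y + 7).
Vertex (-1, -7); 4p = -12 so p = -3. Opens down.
Focus is p units from the vertex along the axis: (h, k + p).

(-1, -10)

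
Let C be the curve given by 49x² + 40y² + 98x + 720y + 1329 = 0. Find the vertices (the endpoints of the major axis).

(-1, -16) and (-1, -2)

Group the x- and y-terms: 49(x² + 2x) + 40(y² + 18y) = -1329
49(x + 1)² + 40(y + 9)² = -1329 + 49 + 3240 = 1960
Dividing both sides by 1960: (x + 1)²/40 + (y + 9)²/49 = 1
Ellipse, center (-1, -9), major axis vertical; a² = 49, b² = 40.
a = 7. Vertices at (h, k ± a).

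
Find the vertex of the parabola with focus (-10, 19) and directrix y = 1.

The vertex is the midpoint between the focus and the directrix along the axis of symmetry.
Axis is vertical (directrix is horizontal). Vertex y-coordinate = (19 + 1)/2 = 10; x-coordinate = -10.

(-10, 10)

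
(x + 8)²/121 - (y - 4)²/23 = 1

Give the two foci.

(-20, 4) and (4, 4)

Center (-8, 4). The positive term is the x-term, so the transverse axis is horizontal; a² = 121, b² = 23.
c² = a² + b² = 121 + 23 = 144, so c = 12.
Foci lie on the horizontal axis through the center: (h ± c, k).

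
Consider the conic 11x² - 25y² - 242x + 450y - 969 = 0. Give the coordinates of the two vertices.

(6, 9) and (16, 9)

Collect terms: 11(x² - 22x) -25(y² - 18y) = 969
Completing the square gives 11(x - 11)² -25(y - 9)² = 969 + 1331 - 2025 = 275.
Divide through by 275 to get (x - 11)²/25 - (y - 9)²/11 = 1.
Hyperbola, center (11, 9), transverse axis horizontal; a² = 25, b² = 11.
a = 5. Vertices at (h ± a, k).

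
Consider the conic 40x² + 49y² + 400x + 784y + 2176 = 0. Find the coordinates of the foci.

(-8, -8) and (-2, -8)

Collect terms: 40(x² + 10x) + 49(y² + 16y) = -2176
Complete the square in x and y: 40(x + 5)² + 49(y + 8)² = -2176 + 1000 + 3136 = 1960
Divide through by 1960 to get (x + 5)²/49 + (y + 8)²/40 = 1.
Ellipse, center (-5, -8), major axis horizontal; a² = 49, b² = 40.
c² = a² - b² = 49 - 40 = 9, so c = 3.
Foci lie on the horizontal axis through the center: (h ± c, k).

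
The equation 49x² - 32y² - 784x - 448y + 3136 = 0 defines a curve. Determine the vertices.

(8, -14) and (8, 0)

Group: 49(x² - 16x) -32(y² + 14y) = -3136
Complete the square in x and y: 49(x - 8)² -32(y + 7)² = -3136 + 3136 - 1568 = -1568
Dividing both sides by -1568: (y + 7)²/49 - (x - 8)²/32 = 1
Hyperbola, center (8, -7), transverse axis vertical; a² = 49, b² = 32.
a = 7. Vertices at (h, k ± a).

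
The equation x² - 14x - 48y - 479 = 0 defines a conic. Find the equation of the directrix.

Only x is squared. Complete the square in x: (x - 7)² = 48(y + 11).
Vertex (7, -11); 4p = 48 so p = 12. Opens up.
Directrix is the horizontal line y = k − p = -11 − (12) = -23.

y = -23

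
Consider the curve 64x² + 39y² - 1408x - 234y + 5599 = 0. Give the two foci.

64(x² - 22x) + 39(y² - 6y) = -5599
Complete the square: 64(x - 11)² + 39(y - 3)² = -5599 + 7744 + 351 = 2496
Divide through by 2496 to get (x - 11)²/39 + (y - 3)²/64 = 1.
Ellipse, center (11, 3), major axis vertical; a² = 64, b² = 39.
c² = a² - b² = 64 - 39 = 25, so c = 5.
Foci lie on the vertical axis through the center: (h, k ± c).

(11, -2) and (11, 8)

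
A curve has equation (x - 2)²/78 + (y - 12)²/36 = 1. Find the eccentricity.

e = √91/13

Center (2, 12). The larger denominator 78 sits under the x-term, so the major axis is horizontal; a² = 78, b² = 36.
c² = a² - b² = 42, so c = √42.
e = c/a = √42/√78 = √91/13.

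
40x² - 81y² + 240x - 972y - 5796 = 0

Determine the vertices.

Rearranging, 40(x² + 6x) -81(y² + 12y) = 5796.
40(x + 3)² -81(y + 6)² = 5796 + 360 - 2916 = 3240
Divide through by 3240 to get (x + 3)²/81 - (y + 6)²/40 = 1.
Hyperbola, center (-3, -6), transverse axis horizontal; a² = 81, b² = 40.
a = 9. Vertices at (h ± a, k).

(-12, -6) and (6, -6)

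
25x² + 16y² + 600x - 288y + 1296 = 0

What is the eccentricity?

Rearranging, 25(x² + 24x) + 16(y² - 18y) = -1296.
Complete the square in x and y: 25(x + 12)² + 16(y - 9)² = -1296 + 3600 + 1296 = 3600
Divide by 3600: (x + 12)²/144 + (y - 9)²/225 = 1
Ellipse, center (-12, 9), major axis vertical; a² = 225, b² = 144.
c² = a² - b² = 81, so c = 9.
e = c/a = 9/15 = 3/5.

e = 3/5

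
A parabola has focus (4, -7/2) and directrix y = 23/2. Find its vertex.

(4, 4)

The vertex is the midpoint between the focus and the directrix along the axis of symmetry.
Axis is vertical (directrix is horizontal). Vertex y-coordinate = (-7/2 + 23/2)/2 = 4; x-coordinate = 4.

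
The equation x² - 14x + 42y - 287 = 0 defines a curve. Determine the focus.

Only x is squared. Complete the square in x: (x - 7)² = -42(y - 8).
Vertex (7, 8); 4p = -42 so p = -21/2. Opens down.
Focus is p units from the vertex along the axis: (h, k + p).

(7, -5/2)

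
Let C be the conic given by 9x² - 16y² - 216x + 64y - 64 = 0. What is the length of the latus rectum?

27/2

Group the x- and y-terms: 9(x² - 24x) -16(y² - 4y) = 64
Complete the square in x and y: 9(x - 12)² -16(y - 2)² = 64 + 1296 - 64 = 1296
Dividing both sides by 1296: (x - 12)²/144 - (y - 2)²/81 = 1
Hyperbola, center (12, 2), transverse axis horizontal; a² = 144, b² = 81.
Latus rectum length = 2b²/a = 2·81/12 = 27/2.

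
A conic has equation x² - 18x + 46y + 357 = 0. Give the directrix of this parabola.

Only x is squared. Complete the square in x: (x - 9)² = -46(y + 6).
Vertex (9, -6); 4p = -46 so p = -23/2. Opens down.
Directrix is the horizontal line y = k − p = -6 − (-23/2) = 11/2.

y = 11/2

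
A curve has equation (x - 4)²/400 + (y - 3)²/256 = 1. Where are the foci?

Center (4, 3). The larger denominator 400 sits under the x-term, so the major axis is horizontal; a² = 400, b² = 256.
c² = a² - b² = 400 - 256 = 144, so c = 12.
Foci lie on the horizontal axis through the center: (h ± c, k).

(-8, 3) and (16, 3)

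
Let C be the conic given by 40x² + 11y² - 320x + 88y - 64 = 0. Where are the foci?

40(x² - 8x) + 11(y² + 8y) = 64
Complete the square: 40(x - 4)² + 11(y + 4)² = 64 + 640 + 176 = 880
Divide by 880: (x - 4)²/22 + (y + 4)²/80 = 1
Ellipse, center (4, -4), major axis vertical; a² = 80, b² = 22.
c² = a² - b² = 80 - 22 = 58, so c = √58.
Foci lie on the vertical axis through the center: (h, k ± c).

(4, -4 - √58) and (4, -4 + √58)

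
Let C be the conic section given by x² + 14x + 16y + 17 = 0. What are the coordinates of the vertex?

(-7, 2)

Only x is squared. Complete the square in x: (x + 7)² = -16(y - 2).
Vertex (-7, 2); 4p = -16 so p = -4. Opens down.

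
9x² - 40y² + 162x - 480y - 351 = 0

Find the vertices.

Collect terms: 9(x² + 18x) -40(y² + 12y) = 351
9(x + 9)² -40(y + 6)² = 351 + 729 - 1440 = -360
Dividing both sides by -360: (y + 6)²/9 - (x + 9)²/40 = 1
Hyperbola, center (-9, -6), transverse axis vertical; a² = 9, b² = 40.
a = 3. Vertices at (h, k ± a).

(-9, -9) and (-9, -3)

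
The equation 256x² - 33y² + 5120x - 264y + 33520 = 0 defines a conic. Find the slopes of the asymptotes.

Collect terms: 256(x² + 20x) -33(y² + 8y) = -33520
256(x + 10)² -33(y + 4)² = -33520 + 25600 - 528 = -8448
Divide by -8448: (y + 4)²/256 - (x + 10)²/33 = 1
Hyperbola, center (-10, -4), transverse axis vertical; a² = 256, b² = 33.
For a vertical hyperbola the asymptotes have slope ±a/b.
Here that is ±16/√33 = ±16√33/33.

16√33/33 and -16√33/33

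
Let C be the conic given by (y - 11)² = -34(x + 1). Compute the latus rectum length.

Vertex (-1, 11); 4p = -34 so p = -17/2. Opens left.
Latus rectum length = |4p| = 34.

34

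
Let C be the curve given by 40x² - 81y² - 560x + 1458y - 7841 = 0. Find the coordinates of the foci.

40(x² - 14x) -81(y² - 18y) = 7841
Completing the square gives 40(x - 7)² -81(y - 9)² = 7841 + 1960 - 6561 = 3240.
Dividing both sides by 3240: (x - 7)²/81 - (y - 9)²/40 = 1
Hyperbola, center (7, 9), transverse axis horizontal; a² = 81, b² = 40.
c² = a² + b² = 81 + 40 = 121, so c = 11.
Foci lie on the horizontal axis through the center: (h ± c, k).

(-4, 9) and (18, 9)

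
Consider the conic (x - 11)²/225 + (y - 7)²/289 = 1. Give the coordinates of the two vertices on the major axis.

(11, -10) and (11, 24)

Center (11, 7). The larger denominator 289 sits under the y-term, so the major axis is vertical; a² = 289, b² = 225.
a = 17. Vertices at (h, k ± a).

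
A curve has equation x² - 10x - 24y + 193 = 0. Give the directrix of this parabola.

y = 1

Only x is squared. Complete the square in x: (x - 5)² = 24(y - 7).
Vertex (5, 7); 4p = 24 so p = 6. Opens up.
Directrix is the horizontal line y = k − p = 7 − (6) = 1.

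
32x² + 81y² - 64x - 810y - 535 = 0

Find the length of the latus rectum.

64/9

Collect terms: 32(x² - 2x) + 81(y² - 10y) = 535
Completing the square gives 32(x - 1)² + 81(y - 5)² = 535 + 32 + 2025 = 2592.
Dividing both sides by 2592: (x - 1)²/81 + (y - 5)²/32 = 1
Ellipse, center (1, 5), major axis horizontal; a² = 81, b² = 32.
Latus rectum length = 2b²/a = 2·32/9 = 64/9.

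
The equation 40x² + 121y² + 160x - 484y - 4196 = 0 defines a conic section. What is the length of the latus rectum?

80/11

40(x² + 4x) + 121(y² - 4y) = 4196
40(x + 2)² + 121(y - 2)² = 4196 + 160 + 484 = 4840
Divide through by 4840 to get (x + 2)²/121 + (y - 2)²/40 = 1.
Ellipse, center (-2, 2), major axis horizontal; a² = 121, b² = 40.
Latus rectum length = 2b²/a = 2·40/11 = 80/11.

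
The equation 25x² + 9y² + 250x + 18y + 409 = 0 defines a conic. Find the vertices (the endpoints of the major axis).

(-5, -6) and (-5, 4)

25(x² + 10x) + 9(y² + 2y) = -409
Completing the square gives 25(x + 5)² + 9(y + 1)² = -409 + 625 + 9 = 225.
Divide by 225: (x + 5)²/9 + (y + 1)²/25 = 1
Ellipse, center (-5, -1), major axis vertical; a² = 25, b² = 9.
a = 5. Vertices at (h, k ± a).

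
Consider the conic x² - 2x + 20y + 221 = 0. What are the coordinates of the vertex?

(1, -11)

Only x is squared. Complete the square in x: (x - 1)² = -20(y + 11).
Vertex (1, -11); 4p = -20 so p = -5. Opens down.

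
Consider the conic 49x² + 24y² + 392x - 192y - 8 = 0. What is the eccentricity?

Collect terms: 49(x² + 8x) + 24(y² - 8y) = 8
Complete the square in x and y: 49(x + 4)² + 24(y - 4)² = 8 + 784 + 384 = 1176
Dividing both sides by 1176: (x + 4)²/24 + (y - 4)²/49 = 1
Ellipse, center (-4, 4), major axis vertical; a² = 49, b² = 24.
c² = a² - b² = 25, so c = 5.
e = c/a = 5/7.

e = 5/7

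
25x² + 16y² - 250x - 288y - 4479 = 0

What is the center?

Collect terms: 25(x² - 10x) + 16(y² - 18y) = 4479
25(x - 5)² + 16(y - 9)² = 4479 + 625 + 1296 = 6400
Divide by 6400: (x - 5)²/256 + (y - 9)²/400 = 1
Ellipse with center (5, 9).

(5, 9)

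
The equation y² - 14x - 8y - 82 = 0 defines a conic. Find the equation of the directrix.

Only y is squared. Complete the square in y: (y - 4)² = 14(x + 7).
Vertex (-7, 4); 4p = 14 so p = 7/2. Opens right.
Directrix is the vertical line x = h − p = -7 − (7/2) = -21/2.

x = -21/2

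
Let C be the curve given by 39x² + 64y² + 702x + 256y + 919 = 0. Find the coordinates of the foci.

(-14, -2) and (-4, -2)

Group: 39(x² + 18x) + 64(y² + 4y) = -919
Completing the square gives 39(x + 9)² + 64(y + 2)² = -919 + 3159 + 256 = 2496.
Divide through by 2496 to get (x + 9)²/64 + (y + 2)²/39 = 1.
Ellipse, center (-9, -2), major axis horizontal; a² = 64, b² = 39.
c² = a² - b² = 64 - 39 = 25, so c = 5.
Foci lie on the horizontal axis through the center: (h ± c, k).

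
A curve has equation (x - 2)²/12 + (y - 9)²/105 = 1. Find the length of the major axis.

2√105

Center (2, 9). The larger denominator 105 sits under the y-term, so the major axis is vertical; a² = 105, b² = 12.
a² = 105 so a = √105; the major axis has length 2a = 2√105.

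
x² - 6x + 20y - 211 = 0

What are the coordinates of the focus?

Only x is squared. Complete the square in x: (x - 3)² = -20(y - 11).
Vertex (3, 11); 4p = -20 so p = -5. Opens down.
Focus is p units from the vertex along the axis: (h, k + p).

(3, 6)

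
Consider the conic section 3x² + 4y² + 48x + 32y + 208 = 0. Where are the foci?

(-10, -4) and (-6, -4)

3(x² + 16x) + 4(y² + 8y) = -208
Complete the square: 3(x + 8)² + 4(y + 4)² = -208 + 192 + 64 = 48
Dividing both sides by 48: (x + 8)²/16 + (y + 4)²/12 = 1
Ellipse, center (-8, -4), major axis horizontal; a² = 16, b² = 12.
c² = a² - b² = 16 - 12 = 4, so c = 2.
Foci lie on the horizontal axis through the center: (h ± c, k).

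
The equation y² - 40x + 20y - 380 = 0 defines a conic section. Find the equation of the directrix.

x = -22

Only y is squared. Complete the square in y: (y + 10)² = 40(x + 12).
Vertex (-12, -10); 4p = 40 so p = 10. Opens right.
Directrix is the vertical line x = h − p = -12 − (10) = -22.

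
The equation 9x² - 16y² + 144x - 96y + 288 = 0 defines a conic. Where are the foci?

9(x² + 16x) -16(y² + 6y) = -288
9(x + 8)² -16(y + 3)² = -288 + 576 - 144 = 144
Dividing both sides by 144: (x + 8)²/16 - (y + 3)²/9 = 1
Hyperbola, center (-8, -3), transverse axis horizontal; a² = 16, b² = 9.
c² = a² + b² = 16 + 9 = 25, so c = 5.
Foci lie on the horizontal axis through the center: (h ± c, k).

(-13, -3) and (-3, -3)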